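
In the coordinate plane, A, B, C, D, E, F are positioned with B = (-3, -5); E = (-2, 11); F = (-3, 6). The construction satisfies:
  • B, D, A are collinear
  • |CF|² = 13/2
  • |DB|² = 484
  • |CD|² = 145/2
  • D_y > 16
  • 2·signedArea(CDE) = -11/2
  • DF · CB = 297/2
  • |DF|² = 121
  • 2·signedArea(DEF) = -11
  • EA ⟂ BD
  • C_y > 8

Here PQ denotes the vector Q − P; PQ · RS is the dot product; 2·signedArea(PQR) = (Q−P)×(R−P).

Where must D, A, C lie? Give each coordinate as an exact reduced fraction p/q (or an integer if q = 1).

1. D_x = -3  [line 5·x + -1·y + 32 = 0 ∩ |DF|² = 121]
2. D_y = 17  [line 5·x + -1·y + 32 = 0 ∩ |DF|² = 121]
   → D = (-3, 17)
3. A_x = -3  [B, D, A are collinear ∩ EA ⟂ BD]
4. A_y = 11  [B, D, A are collinear ∩ EA ⟂ BD]
   → A = (-3, 11)
5. C_x = -5/2  [DF · CB = 297/2 ∩ 2·signedArea(CDE) = -11/2]
6. C_y = 17/2  [DF · CB = 297/2 ∩ 2·signedArea(CDE) = -11/2]
   → C = (-5/2, 17/2)

A = (-3, 11)
C = (-5/2, 17/2)
D = (-3, 17)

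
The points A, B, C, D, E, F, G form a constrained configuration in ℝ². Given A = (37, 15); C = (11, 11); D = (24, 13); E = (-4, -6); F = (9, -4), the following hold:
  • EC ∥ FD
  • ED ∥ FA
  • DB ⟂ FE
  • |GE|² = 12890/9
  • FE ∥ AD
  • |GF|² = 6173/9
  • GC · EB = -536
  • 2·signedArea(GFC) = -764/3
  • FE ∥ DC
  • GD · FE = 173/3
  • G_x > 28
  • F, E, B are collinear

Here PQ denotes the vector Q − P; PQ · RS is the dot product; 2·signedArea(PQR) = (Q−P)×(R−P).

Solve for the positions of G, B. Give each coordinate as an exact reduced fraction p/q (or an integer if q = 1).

B = (4534/173, -234/173)
G = (85/3, 41/3)

1. G_x = 85/3  [GD · FE = 173/3 ∩ 2·signedArea(GFC) = -764/3]
2. G_y = 41/3  [GD · FE = 173/3 ∩ 2·signedArea(GFC) = -764/3]
   → G = (85/3, 41/3)
3. B_x = 4534/173  [F, E, B are collinear ∩ DB ⟂ FE]
4. B_y = -234/173  [F, E, B are collinear ∩ DB ⟂ FE]
   → B = (4534/173, -234/173)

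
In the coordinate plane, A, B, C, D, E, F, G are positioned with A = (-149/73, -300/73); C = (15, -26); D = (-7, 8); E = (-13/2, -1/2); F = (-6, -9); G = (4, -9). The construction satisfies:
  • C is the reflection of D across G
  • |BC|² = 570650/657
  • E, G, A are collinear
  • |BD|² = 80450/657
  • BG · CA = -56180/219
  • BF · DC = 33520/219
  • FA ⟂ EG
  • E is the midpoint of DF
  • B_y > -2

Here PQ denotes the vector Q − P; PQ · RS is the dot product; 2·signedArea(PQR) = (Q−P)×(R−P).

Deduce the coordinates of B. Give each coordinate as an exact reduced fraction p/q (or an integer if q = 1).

B = (-368/219, -373/219)

1. B_x = -368/219  [BF · DC = 33520/219 ∩ BG · CA = -56180/219]
2. B_y = -373/219  [BF · DC = 33520/219 ∩ BG · CA = -56180/219]
   → B = (-368/219, -373/219)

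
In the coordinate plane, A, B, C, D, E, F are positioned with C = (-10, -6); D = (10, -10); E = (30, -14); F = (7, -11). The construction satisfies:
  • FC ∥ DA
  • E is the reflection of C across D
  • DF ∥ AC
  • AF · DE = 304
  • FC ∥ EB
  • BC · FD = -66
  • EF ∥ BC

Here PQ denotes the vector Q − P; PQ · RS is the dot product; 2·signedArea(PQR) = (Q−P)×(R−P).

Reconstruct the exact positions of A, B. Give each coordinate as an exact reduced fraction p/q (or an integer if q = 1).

1. A_x = -7  [DF ∥ AC ∩ FC ∥ DA]
2. A_y = -5  [DF ∥ AC ∩ FC ∥ DA]
   → A = (-7, -5)
3. B_x = 13  [EF ∥ BC ∩ FC ∥ EB]
4. B_y = -9  [EF ∥ BC ∩ FC ∥ EB]
   → B = (13, -9)

A = (-7, -5)
B = (13, -9)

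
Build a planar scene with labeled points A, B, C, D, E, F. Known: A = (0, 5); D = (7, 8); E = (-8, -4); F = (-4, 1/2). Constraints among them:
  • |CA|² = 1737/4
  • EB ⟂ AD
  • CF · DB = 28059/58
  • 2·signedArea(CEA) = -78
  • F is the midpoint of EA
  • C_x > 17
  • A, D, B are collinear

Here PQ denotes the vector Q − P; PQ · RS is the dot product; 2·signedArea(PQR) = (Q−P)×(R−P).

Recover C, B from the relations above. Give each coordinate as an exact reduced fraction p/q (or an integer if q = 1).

B = (-581/58, 41/58)
C = (18, 31/2)

1. C_x = 18  [line -9·x + 8·y + 38 = 0 ∩ |CA|² = 1737/4]
2. C_y = 31/2  [line -9·x + 8·y + 38 = 0 ∩ |CA|² = 1737/4]
   → C = (18, 31/2)
3. B_x = -581/58  [A, D, B are collinear ∩ EB ⟂ AD]
4. B_y = 41/58  [A, D, B are collinear ∩ EB ⟂ AD]
   → B = (-581/58, 41/58)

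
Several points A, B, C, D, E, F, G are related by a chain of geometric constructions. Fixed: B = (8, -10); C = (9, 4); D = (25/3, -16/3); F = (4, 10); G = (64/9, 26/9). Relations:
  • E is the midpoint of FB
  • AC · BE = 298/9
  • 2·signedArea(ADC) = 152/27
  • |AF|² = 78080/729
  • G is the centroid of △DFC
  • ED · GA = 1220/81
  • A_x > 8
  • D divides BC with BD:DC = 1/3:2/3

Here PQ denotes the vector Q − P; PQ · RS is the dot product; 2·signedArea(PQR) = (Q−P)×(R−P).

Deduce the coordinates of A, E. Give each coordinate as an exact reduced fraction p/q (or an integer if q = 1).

1. E_x = 6  [E is the midpoint of FB]
2. E_y = 0  [E is the midpoint of FB]
   → E = (6, 0)
3. A_x = 220/27  [AC · BE = 298/9 ∩ ED · GA = 1220/81]
4. A_y = 14/27  [AC · BE = 298/9 ∩ ED · GA = 1220/81]
   → A = (220/27, 14/27)

A = (220/27, 14/27)
E = (6, 0)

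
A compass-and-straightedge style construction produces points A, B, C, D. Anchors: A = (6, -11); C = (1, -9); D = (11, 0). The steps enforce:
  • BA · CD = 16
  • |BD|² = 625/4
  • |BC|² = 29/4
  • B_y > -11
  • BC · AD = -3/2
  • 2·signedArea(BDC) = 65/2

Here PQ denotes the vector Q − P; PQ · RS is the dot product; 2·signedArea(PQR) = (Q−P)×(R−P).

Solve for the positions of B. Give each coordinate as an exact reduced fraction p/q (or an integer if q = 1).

1. B_x = 7/2  [2·signedArea(BDC) = 65/2 ∩ BA · CD = 16]
2. B_y = -10  [2·signedArea(BDC) = 65/2 ∩ BA · CD = 16]
   → B = (7/2, -10)

B = (7/2, -10)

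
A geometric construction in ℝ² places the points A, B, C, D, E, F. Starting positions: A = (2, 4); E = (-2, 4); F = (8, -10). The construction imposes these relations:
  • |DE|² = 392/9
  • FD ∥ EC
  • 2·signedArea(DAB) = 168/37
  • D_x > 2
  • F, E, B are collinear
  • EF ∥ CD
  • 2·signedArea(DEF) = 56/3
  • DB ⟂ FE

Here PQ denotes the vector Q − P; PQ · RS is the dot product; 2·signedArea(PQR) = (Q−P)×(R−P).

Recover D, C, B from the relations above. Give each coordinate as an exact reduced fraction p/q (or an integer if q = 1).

B = (66/37, -48/37)
C = (-22/3, 40/3)
D = (8/3, -2/3)

1. D_x = 8/3  [line 14·x + 10·y + -92/3 = 0 ∩ |DE|² = 392/9]
2. D_y = -2/3  [line 14·x + 10·y + -92/3 = 0 ∩ |DE|² = 392/9]
   → D = (8/3, -2/3)
3. C_x = -22/3  [EF ∥ CD ∩ FD ∥ EC]
4. C_y = 40/3  [EF ∥ CD ∩ FD ∥ EC]
   → C = (-22/3, 40/3)
5. B_x = 66/37  [2·signedArea(DAB) = 168/37 ∩ F, E, B are collinear]
6. B_y = -48/37  [2·signedArea(DAB) = 168/37 ∩ F, E, B are collinear]
   → B = (66/37, -48/37)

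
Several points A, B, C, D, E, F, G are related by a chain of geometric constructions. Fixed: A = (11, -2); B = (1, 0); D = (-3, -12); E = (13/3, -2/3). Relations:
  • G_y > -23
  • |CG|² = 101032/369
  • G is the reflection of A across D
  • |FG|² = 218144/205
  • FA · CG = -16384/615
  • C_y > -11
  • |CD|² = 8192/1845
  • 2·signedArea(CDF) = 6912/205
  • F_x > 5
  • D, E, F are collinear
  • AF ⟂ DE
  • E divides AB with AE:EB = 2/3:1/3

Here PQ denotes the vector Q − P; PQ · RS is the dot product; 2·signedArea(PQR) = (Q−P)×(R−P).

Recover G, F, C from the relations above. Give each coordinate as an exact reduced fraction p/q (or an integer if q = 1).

C = (-2933/615, -6676/615)
F = (1167/205, 294/205)
G = (-17, -22)

1. G_x = -17  [G is the reflection of A across D]
2. G_y = -22  [G is the reflection of A across D]
   → G = (-17, -22)
3. F_x = 1167/205  [D, E, F are collinear ∩ AF ⟂ DE]
4. F_y = 294/205  [D, E, F are collinear ∩ AF ⟂ DE]
   → F = (1167/205, 294/205)
5. C_x = -2933/615  [line -2754/205·x + 1782/205·y + 1242/41 = 0 ∩ |CD|² = 8192/1845]
6. C_y = -6676/615  [line -2754/205·x + 1782/205·y + 1242/41 = 0 ∩ |CD|² = 8192/1845]
   → C = (-2933/615, -6676/615)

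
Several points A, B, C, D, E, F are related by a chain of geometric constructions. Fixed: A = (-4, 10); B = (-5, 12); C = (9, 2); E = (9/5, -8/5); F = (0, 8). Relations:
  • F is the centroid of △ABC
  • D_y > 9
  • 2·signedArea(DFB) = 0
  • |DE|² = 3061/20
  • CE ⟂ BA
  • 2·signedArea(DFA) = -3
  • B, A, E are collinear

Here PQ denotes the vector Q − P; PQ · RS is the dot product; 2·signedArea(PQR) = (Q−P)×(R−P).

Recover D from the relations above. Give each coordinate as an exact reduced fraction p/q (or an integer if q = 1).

D = (-5/2, 10)

1. D_x = -5/2  [2·signedArea(DFB) = 0 ∩ 2·signedArea(DFA) = -3]
2. D_y = 10  [2·signedArea(DFB) = 0 ∩ 2·signedArea(DFA) = -3]
   → D = (-5/2, 10)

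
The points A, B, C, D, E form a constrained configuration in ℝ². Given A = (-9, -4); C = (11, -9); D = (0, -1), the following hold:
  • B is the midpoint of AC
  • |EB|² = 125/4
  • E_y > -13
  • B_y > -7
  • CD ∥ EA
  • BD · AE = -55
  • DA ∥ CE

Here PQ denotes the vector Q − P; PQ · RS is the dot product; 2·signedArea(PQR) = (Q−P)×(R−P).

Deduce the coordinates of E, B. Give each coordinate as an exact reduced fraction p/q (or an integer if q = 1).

1. E_x = 2  [CD ∥ EA ∩ DA ∥ CE]
2. E_y = -12  [CD ∥ EA ∩ DA ∥ CE]
   → E = (2, -12)
3. B_x = 1  [B is the midpoint of AC]
4. B_y = -13/2  [B is the midpoint of AC]
   → B = (1, -13/2)

B = (1, -13/2)
E = (2, -12)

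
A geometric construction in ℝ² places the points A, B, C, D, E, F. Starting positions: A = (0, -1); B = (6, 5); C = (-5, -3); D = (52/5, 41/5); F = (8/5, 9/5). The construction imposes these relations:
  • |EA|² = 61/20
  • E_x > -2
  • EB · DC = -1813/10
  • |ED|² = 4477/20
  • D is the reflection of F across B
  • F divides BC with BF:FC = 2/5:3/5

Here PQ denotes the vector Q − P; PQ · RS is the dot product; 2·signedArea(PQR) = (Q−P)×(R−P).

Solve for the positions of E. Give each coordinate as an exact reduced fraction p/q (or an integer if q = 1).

E = (-17/10, -3/5)

1. E_x = -17/10  [line 77/5·x + 56/5·y + 329/10 = 0 ∩ |ED|² = 4477/20]
2. E_y = -3/5  [line 77/5·x + 56/5·y + 329/10 = 0 ∩ |ED|² = 4477/20]
   → E = (-17/10, -3/5)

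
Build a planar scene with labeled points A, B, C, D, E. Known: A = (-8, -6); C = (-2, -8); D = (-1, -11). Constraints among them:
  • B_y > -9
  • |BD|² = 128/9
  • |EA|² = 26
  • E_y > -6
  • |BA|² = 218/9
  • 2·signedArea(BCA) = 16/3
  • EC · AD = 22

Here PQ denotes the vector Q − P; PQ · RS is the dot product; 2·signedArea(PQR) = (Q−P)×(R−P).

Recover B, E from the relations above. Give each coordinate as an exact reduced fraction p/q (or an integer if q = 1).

1. B_x = -11/3  [line -2·x + -6·y + -172/3 = 0 ∩ |BD|² = 128/9]
2. B_y = -25/3  [line -2·x + -6·y + -172/3 = 0 ∩ |BD|² = 128/9]
   → B = (-11/3, -25/3)
3. E_x = -3  [line -7·x + 5·y + 4 = 0 ∩ |EA|² = 26]
4. E_y = -5  [line -7·x + 5·y + 4 = 0 ∩ |EA|² = 26]
   → E = (-3, -5)

B = (-11/3, -25/3)
E = (-3, -5)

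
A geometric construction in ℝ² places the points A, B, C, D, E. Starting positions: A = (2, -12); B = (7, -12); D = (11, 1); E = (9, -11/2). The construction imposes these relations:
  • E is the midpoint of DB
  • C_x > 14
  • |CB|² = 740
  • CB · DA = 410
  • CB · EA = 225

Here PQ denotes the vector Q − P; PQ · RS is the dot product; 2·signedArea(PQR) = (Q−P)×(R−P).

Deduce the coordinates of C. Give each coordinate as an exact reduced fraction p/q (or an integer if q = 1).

1. C_x = 15  [CB · DA = 410 ∩ CB · EA = 225]
2. C_y = 14  [CB · DA = 410 ∩ CB · EA = 225]
   → C = (15, 14)

C = (15, 14)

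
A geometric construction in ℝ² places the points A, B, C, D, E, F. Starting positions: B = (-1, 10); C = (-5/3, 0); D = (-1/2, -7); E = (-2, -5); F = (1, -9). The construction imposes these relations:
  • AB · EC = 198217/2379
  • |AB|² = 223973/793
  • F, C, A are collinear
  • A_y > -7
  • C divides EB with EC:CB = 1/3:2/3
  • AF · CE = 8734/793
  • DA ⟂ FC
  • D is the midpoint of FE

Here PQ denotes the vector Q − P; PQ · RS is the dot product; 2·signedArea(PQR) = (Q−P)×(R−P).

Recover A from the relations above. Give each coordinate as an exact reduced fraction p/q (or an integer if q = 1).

1. A_x = 265/793  [F, C, A are collinear ∩ DA ⟂ FC]
2. A_y = -5355/793  [F, C, A are collinear ∩ DA ⟂ FC]
   → A = (265/793, -5355/793)

A = (265/793, -5355/793)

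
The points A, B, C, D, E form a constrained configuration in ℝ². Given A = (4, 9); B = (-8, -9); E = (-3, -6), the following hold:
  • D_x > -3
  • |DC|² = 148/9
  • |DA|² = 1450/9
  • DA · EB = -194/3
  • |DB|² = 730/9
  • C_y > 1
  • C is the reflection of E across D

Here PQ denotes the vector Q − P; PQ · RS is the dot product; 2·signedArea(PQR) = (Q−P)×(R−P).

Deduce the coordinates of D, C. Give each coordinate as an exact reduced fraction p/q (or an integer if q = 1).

C = (-5/3, 2)
D = (-7/3, -2)

1. D_x = -7/3  [line 5·x + 3·y + 53/3 = 0 ∩ |DA|² = 1450/9]
2. D_y = -2  [line 5·x + 3·y + 53/3 = 0 ∩ |DA|² = 1450/9]
   → D = (-7/3, -2)
3. C_x = -5/3  [C is the reflection of E across D]
4. C_y = 2  [C is the reflection of E across D]
   → C = (-5/3, 2)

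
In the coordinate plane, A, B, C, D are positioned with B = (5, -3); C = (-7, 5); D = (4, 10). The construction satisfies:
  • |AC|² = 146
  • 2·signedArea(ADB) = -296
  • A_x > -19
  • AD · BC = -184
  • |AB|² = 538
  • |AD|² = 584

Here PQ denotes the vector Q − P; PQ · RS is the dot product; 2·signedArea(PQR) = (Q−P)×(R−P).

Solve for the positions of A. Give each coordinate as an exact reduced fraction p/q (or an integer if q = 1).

1. A_x = -18  [2·signedArea(ADB) = -296 ∩ AD · BC = -184]
2. A_y = 0  [2·signedArea(ADB) = -296 ∩ AD · BC = -184]
   → A = (-18, 0)

A = (-18, 0)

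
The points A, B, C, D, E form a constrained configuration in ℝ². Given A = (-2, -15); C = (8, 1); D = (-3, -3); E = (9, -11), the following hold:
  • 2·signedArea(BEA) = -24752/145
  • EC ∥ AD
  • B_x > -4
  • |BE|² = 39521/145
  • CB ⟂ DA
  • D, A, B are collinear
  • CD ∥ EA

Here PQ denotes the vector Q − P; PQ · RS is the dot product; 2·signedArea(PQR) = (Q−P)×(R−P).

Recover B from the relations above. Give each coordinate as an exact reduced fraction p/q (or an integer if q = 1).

1. B_x = -472/145  [D, A, B are collinear ∩ CB ⟂ DA]
2. B_y = 9/145  [D, A, B are collinear ∩ CB ⟂ DA]
   → B = (-472/145, 9/145)

B = (-472/145, 9/145)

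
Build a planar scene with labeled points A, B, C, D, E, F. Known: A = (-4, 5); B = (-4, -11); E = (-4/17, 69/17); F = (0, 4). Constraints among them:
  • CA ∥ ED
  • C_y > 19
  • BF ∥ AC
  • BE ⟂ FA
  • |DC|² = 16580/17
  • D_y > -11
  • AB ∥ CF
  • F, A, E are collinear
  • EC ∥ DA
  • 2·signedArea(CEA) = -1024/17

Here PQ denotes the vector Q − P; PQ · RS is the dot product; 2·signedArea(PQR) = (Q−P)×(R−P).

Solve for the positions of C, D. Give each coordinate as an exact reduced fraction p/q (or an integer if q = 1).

1. C_x = 0  [AB ∥ CF ∩ BF ∥ AC]
2. C_y = 20  [AB ∥ CF ∩ BF ∥ AC]
   → C = (0, 20)
3. D_x = -72/17  [EC ∥ DA ∩ CA ∥ ED]
4. D_y = -186/17  [EC ∥ DA ∩ CA ∥ ED]
   → D = (-72/17, -186/17)

C = (0, 20)
D = (-72/17, -186/17)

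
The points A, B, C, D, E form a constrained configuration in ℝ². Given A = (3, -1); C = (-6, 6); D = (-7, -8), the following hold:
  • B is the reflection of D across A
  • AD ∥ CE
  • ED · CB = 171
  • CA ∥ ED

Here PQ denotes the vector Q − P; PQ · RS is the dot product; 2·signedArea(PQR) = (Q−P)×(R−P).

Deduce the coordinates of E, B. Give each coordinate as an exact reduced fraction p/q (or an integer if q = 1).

B = (13, 6)
E = (-16, -1)

1. E_x = -16  [CA ∥ ED ∩ AD ∥ CE]
2. E_y = -1  [CA ∥ ED ∩ AD ∥ CE]
   → E = (-16, -1)
3. B_x = 13  [B is the reflection of D across A]
4. B_y = 6  [B is the reflection of D across A]
   → B = (13, 6)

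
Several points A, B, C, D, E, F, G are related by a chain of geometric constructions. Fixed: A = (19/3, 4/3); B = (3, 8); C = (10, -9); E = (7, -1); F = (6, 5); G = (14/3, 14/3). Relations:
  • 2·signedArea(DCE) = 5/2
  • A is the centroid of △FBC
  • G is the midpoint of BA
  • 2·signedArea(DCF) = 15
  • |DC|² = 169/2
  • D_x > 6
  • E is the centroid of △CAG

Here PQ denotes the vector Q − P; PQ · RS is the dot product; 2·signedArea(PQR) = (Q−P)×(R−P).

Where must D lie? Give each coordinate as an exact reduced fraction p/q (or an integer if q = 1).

1. D_x = 13/2  [2·signedArea(DCF) = 15 ∩ 2·signedArea(DCE) = 5/2]
2. D_y = -1/2  [2·signedArea(DCF) = 15 ∩ 2·signedArea(DCE) = 5/2]
   → D = (13/2, -1/2)

D = (13/2, -1/2)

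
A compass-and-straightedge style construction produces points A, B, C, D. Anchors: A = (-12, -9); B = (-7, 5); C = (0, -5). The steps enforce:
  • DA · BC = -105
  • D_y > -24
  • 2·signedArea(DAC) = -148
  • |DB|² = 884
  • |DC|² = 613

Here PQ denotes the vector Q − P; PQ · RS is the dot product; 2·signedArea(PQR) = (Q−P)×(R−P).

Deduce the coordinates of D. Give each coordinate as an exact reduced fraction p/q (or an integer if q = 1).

D = (-17, -23)

1. D_x = -17  [2·signedArea(DAC) = -148 ∩ DA · BC = -105]
2. D_y = -23  [2·signedArea(DAC) = -148 ∩ DA · BC = -105]
   → D = (-17, -23)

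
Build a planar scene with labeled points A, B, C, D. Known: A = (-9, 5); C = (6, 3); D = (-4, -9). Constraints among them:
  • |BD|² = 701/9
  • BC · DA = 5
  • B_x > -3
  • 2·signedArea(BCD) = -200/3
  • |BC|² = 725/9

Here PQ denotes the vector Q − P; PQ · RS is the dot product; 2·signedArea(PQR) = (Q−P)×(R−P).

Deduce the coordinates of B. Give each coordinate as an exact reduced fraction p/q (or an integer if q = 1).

1. B_x = -7/3  [2·signedArea(BCD) = -200/3 ∩ BC · DA = 5]
2. B_y = -1/3  [2·signedArea(BCD) = -200/3 ∩ BC · DA = 5]
   → B = (-7/3, -1/3)

B = (-7/3, -1/3)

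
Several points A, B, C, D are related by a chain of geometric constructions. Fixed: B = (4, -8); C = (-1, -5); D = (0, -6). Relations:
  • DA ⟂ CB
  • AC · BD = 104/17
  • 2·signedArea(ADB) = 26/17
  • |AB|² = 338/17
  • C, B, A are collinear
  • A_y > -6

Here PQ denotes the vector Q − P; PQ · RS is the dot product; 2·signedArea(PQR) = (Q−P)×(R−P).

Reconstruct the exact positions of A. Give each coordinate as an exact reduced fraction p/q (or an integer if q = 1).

1. A_x = 3/17  [C, B, A are collinear ∩ DA ⟂ CB]
2. A_y = -97/17  [C, B, A are collinear ∩ DA ⟂ CB]
   → A = (3/17, -97/17)

A = (3/17, -97/17)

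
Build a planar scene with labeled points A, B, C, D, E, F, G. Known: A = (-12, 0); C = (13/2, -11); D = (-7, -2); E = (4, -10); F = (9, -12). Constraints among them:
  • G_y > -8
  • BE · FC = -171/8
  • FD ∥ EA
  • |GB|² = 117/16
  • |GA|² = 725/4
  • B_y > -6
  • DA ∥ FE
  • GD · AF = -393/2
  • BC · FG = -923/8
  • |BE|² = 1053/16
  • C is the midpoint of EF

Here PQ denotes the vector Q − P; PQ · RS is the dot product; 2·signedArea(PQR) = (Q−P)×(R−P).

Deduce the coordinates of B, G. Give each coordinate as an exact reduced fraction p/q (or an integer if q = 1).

1. B_x = -11/4  [line 5/2·x + -1·y + 11/8 = 0 ∩ |BE|² = 1053/16]
2. B_y = -11/2  [line 5/2·x + -1·y + 11/8 = 0 ∩ |BE|² = 1053/16]
   → B = (-11/4, -11/2)
3. G_x = -1/2  [BC · FG = -923/8 ∩ GD · AF = -393/2]
4. G_y = -7  [BC · FG = -923/8 ∩ GD · AF = -393/2]
   → G = (-1/2, -7)

B = (-11/4, -11/2)
G = (-1/2, -7)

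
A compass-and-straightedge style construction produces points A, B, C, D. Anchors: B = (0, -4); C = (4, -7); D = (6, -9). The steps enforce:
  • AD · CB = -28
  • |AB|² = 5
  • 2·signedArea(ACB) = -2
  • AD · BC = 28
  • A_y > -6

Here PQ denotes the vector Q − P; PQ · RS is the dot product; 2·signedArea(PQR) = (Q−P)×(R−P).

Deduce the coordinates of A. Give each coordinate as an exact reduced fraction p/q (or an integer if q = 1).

A = (2, -5)

1. A_x = 2  [2·signedArea(ACB) = -2 ∩ AD · BC = 28]
2. A_y = -5  [2·signedArea(ACB) = -2 ∩ AD · BC = 28]
   → A = (2, -5)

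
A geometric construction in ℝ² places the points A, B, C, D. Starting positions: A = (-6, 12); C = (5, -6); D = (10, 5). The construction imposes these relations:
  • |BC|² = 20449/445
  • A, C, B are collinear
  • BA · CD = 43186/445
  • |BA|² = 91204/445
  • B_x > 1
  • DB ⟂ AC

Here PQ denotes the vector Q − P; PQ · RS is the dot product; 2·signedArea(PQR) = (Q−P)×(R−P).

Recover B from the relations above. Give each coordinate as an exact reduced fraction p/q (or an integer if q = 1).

1. B_x = 652/445  [A, C, B are collinear ∩ DB ⟂ AC]
2. B_y = -96/445  [A, C, B are collinear ∩ DB ⟂ AC]
   → B = (652/445, -96/445)

B = (652/445, -96/445)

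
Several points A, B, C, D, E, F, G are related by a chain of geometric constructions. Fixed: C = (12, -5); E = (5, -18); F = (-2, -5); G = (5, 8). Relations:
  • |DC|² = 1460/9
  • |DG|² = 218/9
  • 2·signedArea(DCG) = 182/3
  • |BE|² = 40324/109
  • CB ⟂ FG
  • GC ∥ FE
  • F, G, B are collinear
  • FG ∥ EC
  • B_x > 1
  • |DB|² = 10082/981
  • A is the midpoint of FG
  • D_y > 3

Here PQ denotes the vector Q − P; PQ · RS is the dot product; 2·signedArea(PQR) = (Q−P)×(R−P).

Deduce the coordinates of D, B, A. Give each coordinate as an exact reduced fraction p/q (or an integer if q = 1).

1. D_x = 8/3  [line -13·x + -7·y + 181/3 = 0 ∩ |DC|² = 1460/9]
2. D_y = 11/3  [line -13·x + -7·y + 181/3 = 0 ∩ |DC|² = 1460/9]
   → D = (8/3, 11/3)
3. B_x = 125/109  [F, G, B are collinear ∩ CB ⟂ FG]
4. B_y = 92/109  [F, G, B are collinear ∩ CB ⟂ FG]
   → B = (125/109, 92/109)
5. A_x = 3/2  [A is the midpoint of FG]
6. A_y = 3/2  [A is the midpoint of FG]
   → A = (3/2, 3/2)

A = (3/2, 3/2)
B = (125/109, 92/109)
D = (8/3, 11/3)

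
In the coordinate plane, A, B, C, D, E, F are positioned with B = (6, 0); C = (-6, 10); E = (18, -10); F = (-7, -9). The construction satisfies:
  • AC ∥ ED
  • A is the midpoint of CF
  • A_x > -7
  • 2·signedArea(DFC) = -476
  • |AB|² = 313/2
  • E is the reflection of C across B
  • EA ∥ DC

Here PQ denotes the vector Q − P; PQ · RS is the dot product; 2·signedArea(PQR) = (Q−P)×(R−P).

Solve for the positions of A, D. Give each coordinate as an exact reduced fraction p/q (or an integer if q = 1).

A = (-13/2, 1/2)
D = (37/2, -1/2)

1. A_x = -13/2  [A is the midpoint of CF]
2. A_y = 1/2  [A is the midpoint of CF]
   → A = (-13/2, 1/2)
3. D_x = 37/2  [EA ∥ DC ∩ AC ∥ ED]
4. D_y = -1/2  [EA ∥ DC ∩ AC ∥ ED]
   → D = (37/2, -1/2)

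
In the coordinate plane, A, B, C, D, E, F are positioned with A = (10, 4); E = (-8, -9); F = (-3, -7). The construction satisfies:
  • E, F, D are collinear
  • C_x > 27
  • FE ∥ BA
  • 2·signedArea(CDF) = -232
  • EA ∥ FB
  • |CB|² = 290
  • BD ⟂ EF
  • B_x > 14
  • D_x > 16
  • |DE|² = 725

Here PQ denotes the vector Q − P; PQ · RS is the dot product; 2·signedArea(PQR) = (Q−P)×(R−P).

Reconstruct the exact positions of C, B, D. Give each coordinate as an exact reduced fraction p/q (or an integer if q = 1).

B = (15, 6)
C = (28, 17)
D = (17, 1)

1. B_x = 15  [FE ∥ BA ∩ EA ∥ FB]
2. B_y = 6  [FE ∥ BA ∩ EA ∥ FB]
   → B = (15, 6)
3. D_x = 17  [E, F, D are collinear ∩ BD ⟂ EF]
4. D_y = 1  [E, F, D are collinear ∩ BD ⟂ EF]
   → D = (17, 1)
5. C_x = 28  [line 8·x + -20·y + 116 = 0 ∩ |CB|² = 290]
6. C_y = 17  [line 8·x + -20·y + 116 = 0 ∩ |CB|² = 290]
   → C = (28, 17)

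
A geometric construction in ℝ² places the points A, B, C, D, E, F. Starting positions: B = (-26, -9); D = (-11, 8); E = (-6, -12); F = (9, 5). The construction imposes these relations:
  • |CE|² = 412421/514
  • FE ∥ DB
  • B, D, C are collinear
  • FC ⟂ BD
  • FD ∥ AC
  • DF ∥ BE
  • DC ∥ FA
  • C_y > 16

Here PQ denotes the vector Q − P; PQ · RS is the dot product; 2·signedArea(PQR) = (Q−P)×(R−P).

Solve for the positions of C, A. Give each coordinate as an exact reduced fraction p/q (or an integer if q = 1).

1. C_x = -1919/514  [B, D, C are collinear ∩ FC ⟂ BD]
2. C_y = 8345/514  [B, D, C are collinear ∩ FC ⟂ BD]
   → C = (-1919/514, 8345/514)
3. A_x = 8361/514  [FD ∥ AC ∩ DC ∥ FA]
4. A_y = 6803/514  [FD ∥ AC ∩ DC ∥ FA]
   → A = (8361/514, 6803/514)

A = (8361/514, 6803/514)
C = (-1919/514, 8345/514)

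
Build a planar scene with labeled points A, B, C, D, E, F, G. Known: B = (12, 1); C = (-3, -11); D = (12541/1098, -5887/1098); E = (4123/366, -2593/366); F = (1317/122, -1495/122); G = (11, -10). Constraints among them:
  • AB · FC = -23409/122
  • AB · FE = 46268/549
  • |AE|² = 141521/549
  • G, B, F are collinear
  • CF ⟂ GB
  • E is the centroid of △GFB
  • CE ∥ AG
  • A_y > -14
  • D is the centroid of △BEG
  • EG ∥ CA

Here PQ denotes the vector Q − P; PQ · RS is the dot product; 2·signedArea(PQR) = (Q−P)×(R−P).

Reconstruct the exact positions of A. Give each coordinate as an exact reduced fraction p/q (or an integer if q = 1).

1. A_x = -1195/366  [CE ∥ AG ∩ EG ∥ CA]
2. A_y = -5093/366  [CE ∥ AG ∩ EG ∥ CA]
   → A = (-1195/366, -5093/366)

A = (-1195/366, -5093/366)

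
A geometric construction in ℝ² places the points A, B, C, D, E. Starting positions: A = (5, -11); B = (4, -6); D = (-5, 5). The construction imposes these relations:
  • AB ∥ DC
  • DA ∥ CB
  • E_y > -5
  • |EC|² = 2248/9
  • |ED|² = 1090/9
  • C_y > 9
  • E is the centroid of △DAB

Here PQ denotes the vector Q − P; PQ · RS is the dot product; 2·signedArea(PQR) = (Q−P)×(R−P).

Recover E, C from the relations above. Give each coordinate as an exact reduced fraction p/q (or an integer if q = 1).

1. E_x = 4/3  [E is the centroid of △DAB]
2. E_y = -4  [E is the centroid of △DAB]
   → E = (4/3, -4)
3. C_x = -6  [DA ∥ CB ∩ AB ∥ DC]
4. C_y = 10  [DA ∥ CB ∩ AB ∥ DC]
   → C = (-6, 10)

C = (-6, 10)
E = (4/3, -4)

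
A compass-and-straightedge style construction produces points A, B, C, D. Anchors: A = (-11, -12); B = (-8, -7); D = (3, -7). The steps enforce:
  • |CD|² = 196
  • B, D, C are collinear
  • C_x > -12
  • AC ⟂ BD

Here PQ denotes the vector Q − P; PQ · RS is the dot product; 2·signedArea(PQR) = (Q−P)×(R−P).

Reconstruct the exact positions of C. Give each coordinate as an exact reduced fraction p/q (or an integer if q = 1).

C = (-11, -7)

1. C_x = -11  [B, D, C are collinear ∩ AC ⟂ BD]
2. C_y = -7  [B, D, C are collinear ∩ AC ⟂ BD]
   → C = (-11, -7)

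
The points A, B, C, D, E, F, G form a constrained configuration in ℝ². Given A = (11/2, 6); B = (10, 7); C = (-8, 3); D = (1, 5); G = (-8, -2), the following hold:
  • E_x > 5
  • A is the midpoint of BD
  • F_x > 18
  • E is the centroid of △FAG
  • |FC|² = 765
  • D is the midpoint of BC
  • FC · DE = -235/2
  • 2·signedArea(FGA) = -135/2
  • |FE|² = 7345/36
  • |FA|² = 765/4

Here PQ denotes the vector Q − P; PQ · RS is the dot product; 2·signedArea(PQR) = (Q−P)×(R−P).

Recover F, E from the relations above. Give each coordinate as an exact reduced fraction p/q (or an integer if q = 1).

E = (11/2, 13/3)
F = (19, 9)

1. F_x = 19  [line -8·x + 27/2·y + 61/2 = 0 ∩ |FA|² = 765/4]
2. F_y = 9  [line -8·x + 27/2·y + 61/2 = 0 ∩ |FA|² = 765/4]
   → F = (19, 9)
3. E_x = 11/2  [E is the centroid of △FAG]
4. E_y = 13/3  [E is the centroid of △FAG]
   → E = (11/2, 13/3)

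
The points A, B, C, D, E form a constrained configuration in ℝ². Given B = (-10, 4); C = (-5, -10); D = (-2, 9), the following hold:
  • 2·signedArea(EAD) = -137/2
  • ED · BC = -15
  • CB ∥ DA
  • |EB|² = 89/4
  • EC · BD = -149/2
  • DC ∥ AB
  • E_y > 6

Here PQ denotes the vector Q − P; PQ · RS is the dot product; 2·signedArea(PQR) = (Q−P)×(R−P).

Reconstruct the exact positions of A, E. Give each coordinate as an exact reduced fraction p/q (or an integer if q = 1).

A = (-7, 23)
E = (-6, 13/2)

1. A_x = -7  [DC ∥ AB ∩ CB ∥ DA]
2. A_y = 23  [DC ∥ AB ∩ CB ∥ DA]
   → A = (-7, 23)
3. E_x = -6  [EC · BD = -149/2 ∩ ED · BC = -15]
4. E_y = 13/2  [EC · BD = -149/2 ∩ ED · BC = -15]
   → E = (-6, 13/2)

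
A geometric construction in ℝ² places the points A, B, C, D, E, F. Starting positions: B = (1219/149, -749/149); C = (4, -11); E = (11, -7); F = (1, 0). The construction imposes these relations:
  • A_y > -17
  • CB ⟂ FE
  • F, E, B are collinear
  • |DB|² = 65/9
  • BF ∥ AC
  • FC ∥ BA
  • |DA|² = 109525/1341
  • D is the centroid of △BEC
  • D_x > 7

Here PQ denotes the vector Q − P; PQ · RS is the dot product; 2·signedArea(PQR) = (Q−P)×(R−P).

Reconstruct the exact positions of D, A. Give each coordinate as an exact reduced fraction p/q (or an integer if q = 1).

1. D_x = 3454/447  [D is the centroid of △BEC]
2. D_y = -3431/447  [D is the centroid of △BEC]
   → D = (3454/447, -3431/447)
3. A_x = 1666/149  [BF ∥ AC ∩ FC ∥ BA]
4. A_y = -2388/149  [BF ∥ AC ∩ FC ∥ BA]
   → A = (1666/149, -2388/149)

A = (1666/149, -2388/149)
D = (3454/447, -3431/447)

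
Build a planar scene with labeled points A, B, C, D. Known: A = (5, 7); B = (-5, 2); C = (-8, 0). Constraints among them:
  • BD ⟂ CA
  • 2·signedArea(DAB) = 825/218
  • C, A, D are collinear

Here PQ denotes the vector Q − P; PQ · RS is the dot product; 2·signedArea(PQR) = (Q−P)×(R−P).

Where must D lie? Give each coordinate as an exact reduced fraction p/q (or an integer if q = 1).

D = (-1055/218, 371/218)

1. D_x = -1055/218  [C, A, D are collinear ∩ BD ⟂ CA]
2. D_y = 371/218  [C, A, D are collinear ∩ BD ⟂ CA]
   → D = (-1055/218, 371/218)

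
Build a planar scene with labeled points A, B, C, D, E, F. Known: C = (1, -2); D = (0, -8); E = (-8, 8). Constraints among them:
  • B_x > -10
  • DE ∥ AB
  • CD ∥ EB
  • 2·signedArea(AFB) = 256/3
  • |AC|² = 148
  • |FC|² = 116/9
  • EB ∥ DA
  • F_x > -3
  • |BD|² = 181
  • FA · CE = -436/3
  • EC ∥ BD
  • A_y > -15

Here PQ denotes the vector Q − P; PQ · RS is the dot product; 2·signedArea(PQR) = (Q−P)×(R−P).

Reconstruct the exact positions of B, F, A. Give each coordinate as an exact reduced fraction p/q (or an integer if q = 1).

A = (-1, -14)
B = (-9, 2)
F = (-7/3, -2/3)

1. B_x = -9  [EC ∥ BD ∩ CD ∥ EB]
2. B_y = 2  [EC ∥ BD ∩ CD ∥ EB]
   → B = (-9, 2)
3. A_x = -1  [DE ∥ AB ∩ EB ∥ DA]
4. A_y = -14  [DE ∥ AB ∩ EB ∥ DA]
   → A = (-1, -14)
5. F_x = -7/3  [FA · CE = -436/3 ∩ 2·signedArea(AFB) = 256/3]
6. F_y = -2/3  [FA · CE = -436/3 ∩ 2·signedArea(AFB) = 256/3]
   → F = (-7/3, -2/3)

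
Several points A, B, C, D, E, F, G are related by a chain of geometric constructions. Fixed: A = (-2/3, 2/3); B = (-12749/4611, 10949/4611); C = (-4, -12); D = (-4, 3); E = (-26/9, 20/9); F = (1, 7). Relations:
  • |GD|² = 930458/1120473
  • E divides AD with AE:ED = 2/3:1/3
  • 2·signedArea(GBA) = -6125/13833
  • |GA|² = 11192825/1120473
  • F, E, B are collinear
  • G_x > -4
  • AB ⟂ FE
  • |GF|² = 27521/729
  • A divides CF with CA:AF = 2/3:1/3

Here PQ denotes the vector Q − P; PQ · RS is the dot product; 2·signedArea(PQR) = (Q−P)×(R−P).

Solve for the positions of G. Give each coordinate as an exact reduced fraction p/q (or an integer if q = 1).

1. G_x = -133541/41499  [line 2625/1537·x + 3225/1537·y + 2525/13833 = 0 ∩ |GD|² = 930458/1120473]
2. G_y = 105086/41499  [line 2625/1537·x + 3225/1537·y + 2525/13833 = 0 ∩ |GD|² = 930458/1120473]
   → G = (-133541/41499, 105086/41499)

G = (-133541/41499, 105086/41499)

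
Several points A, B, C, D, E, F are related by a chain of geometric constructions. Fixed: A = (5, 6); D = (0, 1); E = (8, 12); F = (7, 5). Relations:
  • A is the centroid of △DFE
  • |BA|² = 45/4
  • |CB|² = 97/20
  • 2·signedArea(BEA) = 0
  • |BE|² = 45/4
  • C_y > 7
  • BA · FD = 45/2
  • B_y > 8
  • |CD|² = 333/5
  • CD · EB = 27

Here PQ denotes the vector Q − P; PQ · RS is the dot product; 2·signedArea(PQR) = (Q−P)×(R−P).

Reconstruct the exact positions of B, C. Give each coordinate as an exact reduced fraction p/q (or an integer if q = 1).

B = (13/2, 9)
C = (24/5, 38/5)

1. B_x = 13/2  [2·signedArea(BEA) = 0 ∩ BA · FD = 45/2]
2. B_y = 9  [2·signedArea(BEA) = 0 ∩ BA · FD = 45/2]
   → B = (13/2, 9)
3. C_x = 24/5  [line 3/2·x + 3·y + -30 = 0 ∩ |CB|² = 97/20]
4. C_y = 38/5  [line 3/2·x + 3·y + -30 = 0 ∩ |CB|² = 97/20]
   → C = (24/5, 38/5)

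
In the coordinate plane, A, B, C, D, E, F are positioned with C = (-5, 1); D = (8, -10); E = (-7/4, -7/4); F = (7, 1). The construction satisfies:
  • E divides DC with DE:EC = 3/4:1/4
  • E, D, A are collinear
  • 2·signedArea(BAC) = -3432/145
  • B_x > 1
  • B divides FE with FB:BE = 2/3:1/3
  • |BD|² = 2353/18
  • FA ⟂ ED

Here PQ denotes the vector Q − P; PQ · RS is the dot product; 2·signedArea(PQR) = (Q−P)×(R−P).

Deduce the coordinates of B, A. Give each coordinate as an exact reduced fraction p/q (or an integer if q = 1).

A = (289/145, -713/145)
B = (7/6, -5/6)

1. B_x = 7/6  [B divides FE with FB:BE = 2/3:1/3]
2. B_y = -5/6  [B divides FE with FB:BE = 2/3:1/3]
   → B = (7/6, -5/6)
3. A_x = 289/145  [E, D, A are collinear ∩ FA ⟂ ED]
4. A_y = -713/145  [E, D, A are collinear ∩ FA ⟂ ED]
   → A = (289/145, -713/145)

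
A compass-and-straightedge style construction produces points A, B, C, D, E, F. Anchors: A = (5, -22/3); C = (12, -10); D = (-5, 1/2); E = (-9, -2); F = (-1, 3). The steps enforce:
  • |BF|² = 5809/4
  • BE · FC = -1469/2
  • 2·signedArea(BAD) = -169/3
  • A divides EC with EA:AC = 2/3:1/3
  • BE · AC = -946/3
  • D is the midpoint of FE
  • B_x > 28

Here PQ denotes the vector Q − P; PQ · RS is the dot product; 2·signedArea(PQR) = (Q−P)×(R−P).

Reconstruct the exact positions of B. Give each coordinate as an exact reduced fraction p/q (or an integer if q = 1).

1. B_x = 29  [2·signedArea(BAD) = -169/3 ∩ BE · FC = -1469/2]
2. B_y = -41/2  [2·signedArea(BAD) = -169/3 ∩ BE · FC = -1469/2]
   → B = (29, -41/2)

B = (29, -41/2)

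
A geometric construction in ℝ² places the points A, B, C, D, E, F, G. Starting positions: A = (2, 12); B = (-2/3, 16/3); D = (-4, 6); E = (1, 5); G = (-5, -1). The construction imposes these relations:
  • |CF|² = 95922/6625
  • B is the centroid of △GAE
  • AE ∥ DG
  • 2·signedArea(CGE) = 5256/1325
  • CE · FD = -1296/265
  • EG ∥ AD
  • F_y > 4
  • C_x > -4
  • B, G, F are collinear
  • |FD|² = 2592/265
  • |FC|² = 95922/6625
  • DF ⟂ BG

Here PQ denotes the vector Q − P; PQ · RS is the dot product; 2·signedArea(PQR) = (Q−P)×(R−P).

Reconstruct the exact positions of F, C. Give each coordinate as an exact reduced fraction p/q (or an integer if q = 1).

C = (-4727/1325, 1449/1325)
F = (-376/265, 1122/265)

1. F_x = -376/265  [B, G, F are collinear ∩ DF ⟂ BG]
2. F_y = 1122/265  [B, G, F are collinear ∩ DF ⟂ BG]
   → F = (-376/265, 1122/265)
3. C_x = -4727/1325  [2·signedArea(CGE) = 5256/1325 ∩ CE · FD = -1296/265]
4. C_y = 1449/1325  [2·signedArea(CGE) = 5256/1325 ∩ CE · FD = -1296/265]
   → C = (-4727/1325, 1449/1325)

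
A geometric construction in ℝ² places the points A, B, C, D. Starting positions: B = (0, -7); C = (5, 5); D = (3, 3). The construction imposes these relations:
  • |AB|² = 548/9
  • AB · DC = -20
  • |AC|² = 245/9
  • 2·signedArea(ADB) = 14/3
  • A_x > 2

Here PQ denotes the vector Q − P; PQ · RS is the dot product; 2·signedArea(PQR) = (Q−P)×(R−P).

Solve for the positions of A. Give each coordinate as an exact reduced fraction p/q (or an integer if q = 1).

1. A_x = 8/3  [2·signedArea(ADB) = 14/3 ∩ AB · DC = -20]
2. A_y = 1/3  [2·signedArea(ADB) = 14/3 ∩ AB · DC = -20]
   → A = (8/3, 1/3)

A = (8/3, 1/3)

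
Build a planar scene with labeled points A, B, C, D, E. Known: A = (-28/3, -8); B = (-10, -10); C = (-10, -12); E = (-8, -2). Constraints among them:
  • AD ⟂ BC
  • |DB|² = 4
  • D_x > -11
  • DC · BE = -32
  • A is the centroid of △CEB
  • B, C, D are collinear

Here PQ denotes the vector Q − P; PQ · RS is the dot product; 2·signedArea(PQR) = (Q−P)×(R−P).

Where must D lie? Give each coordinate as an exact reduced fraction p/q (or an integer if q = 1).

1. D_x = -10  [B, C, D are collinear ∩ AD ⟂ BC]
2. D_y = -8  [B, C, D are collinear ∩ AD ⟂ BC]
   → D = (-10, -8)

D = (-10, -8)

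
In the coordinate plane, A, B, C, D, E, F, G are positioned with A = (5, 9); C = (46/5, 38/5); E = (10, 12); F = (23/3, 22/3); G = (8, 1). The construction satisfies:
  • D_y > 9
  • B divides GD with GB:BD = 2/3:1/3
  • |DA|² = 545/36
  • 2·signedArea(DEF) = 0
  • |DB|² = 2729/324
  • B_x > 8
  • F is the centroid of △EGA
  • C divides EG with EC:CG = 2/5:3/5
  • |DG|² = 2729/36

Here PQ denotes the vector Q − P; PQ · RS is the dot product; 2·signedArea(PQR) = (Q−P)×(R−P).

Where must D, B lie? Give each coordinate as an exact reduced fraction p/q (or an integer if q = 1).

B = (77/9, 61/9)
D = (53/6, 29/3)

1. D_x = 53/6  [line 14/3·x + -7/3·y + -56/3 = 0 ∩ |DA|² = 545/36]
2. D_y = 29/3  [line 14/3·x + -7/3·y + -56/3 = 0 ∩ |DA|² = 545/36]
   → D = (53/6, 29/3)
3. B_x = 77/9  [B divides GD with GB:BD = 2/3:1/3]
4. B_y = 61/9  [B divides GD with GB:BD = 2/3:1/3]
   → B = (77/9, 61/9)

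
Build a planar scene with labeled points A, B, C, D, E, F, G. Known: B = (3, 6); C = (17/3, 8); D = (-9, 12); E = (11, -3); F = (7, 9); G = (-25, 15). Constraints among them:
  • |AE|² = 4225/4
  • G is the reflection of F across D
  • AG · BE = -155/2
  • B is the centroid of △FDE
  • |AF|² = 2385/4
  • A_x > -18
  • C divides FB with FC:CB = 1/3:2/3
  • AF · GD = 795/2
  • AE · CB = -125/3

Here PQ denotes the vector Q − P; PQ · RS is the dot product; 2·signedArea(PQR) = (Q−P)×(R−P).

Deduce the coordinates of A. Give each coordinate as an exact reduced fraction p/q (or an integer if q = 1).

A = (-17, 27/2)

1. A_x = -17  [AE · CB = -125/3 ∩ AG · BE = -155/2]
2. A_y = 27/2  [AE · CB = -125/3 ∩ AG · BE = -155/2]
   → A = (-17, 27/2)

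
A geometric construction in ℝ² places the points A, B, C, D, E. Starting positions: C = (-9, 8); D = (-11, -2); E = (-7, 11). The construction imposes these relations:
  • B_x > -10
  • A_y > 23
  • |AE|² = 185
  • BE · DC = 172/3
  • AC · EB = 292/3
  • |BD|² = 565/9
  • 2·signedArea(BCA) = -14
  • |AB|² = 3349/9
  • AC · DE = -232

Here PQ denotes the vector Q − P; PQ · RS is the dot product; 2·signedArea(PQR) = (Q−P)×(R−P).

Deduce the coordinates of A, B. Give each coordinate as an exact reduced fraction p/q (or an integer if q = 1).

A = (-3, 24)
B = (-9, 17/3)

1. A_x = -3  [line -4·x + -13·y + 300 = 0 ∩ |AE|² = 185]
2. A_y = 24  [line -4·x + -13·y + 300 = 0 ∩ |AE|² = 185]
   → A = (-3, 24)
3. B_x = -9  [BE · DC = 172/3 ∩ AC · EB = 292/3]
4. B_y = 17/3  [BE · DC = 172/3 ∩ AC · EB = 292/3]
   → B = (-9, 17/3)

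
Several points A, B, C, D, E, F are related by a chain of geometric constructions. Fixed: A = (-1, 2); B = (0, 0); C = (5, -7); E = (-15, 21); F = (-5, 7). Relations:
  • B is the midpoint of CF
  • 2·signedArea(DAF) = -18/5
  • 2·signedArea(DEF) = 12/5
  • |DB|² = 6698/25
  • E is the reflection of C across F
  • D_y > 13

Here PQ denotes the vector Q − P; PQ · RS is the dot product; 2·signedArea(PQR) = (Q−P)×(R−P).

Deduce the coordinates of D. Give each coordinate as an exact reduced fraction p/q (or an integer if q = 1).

D = (-47/5, 67/5)

1. D_x = -47/5  [2·signedArea(DEF) = 12/5 ∩ 2·signedArea(DAF) = -18/5]
2. D_y = 67/5  [2·signedArea(DEF) = 12/5 ∩ 2·signedArea(DAF) = -18/5]
   → D = (-47/5, 67/5)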